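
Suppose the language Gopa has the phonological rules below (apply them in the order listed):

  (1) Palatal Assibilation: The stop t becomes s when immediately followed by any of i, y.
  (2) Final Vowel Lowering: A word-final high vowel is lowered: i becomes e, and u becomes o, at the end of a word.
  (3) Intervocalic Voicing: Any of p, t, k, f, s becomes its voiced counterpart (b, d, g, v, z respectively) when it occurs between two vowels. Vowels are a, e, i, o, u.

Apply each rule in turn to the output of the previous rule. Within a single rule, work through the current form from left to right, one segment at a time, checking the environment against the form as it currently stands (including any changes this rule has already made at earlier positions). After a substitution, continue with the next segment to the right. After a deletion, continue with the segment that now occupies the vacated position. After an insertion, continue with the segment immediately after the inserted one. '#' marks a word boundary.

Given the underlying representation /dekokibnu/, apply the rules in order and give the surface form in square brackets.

(1) Palatal Assibilation: no change — [dekokibnu]
(2) Final Vowel Lowering: [dekokibnu] → [dekokibno]
(3) Intervocalic Voicing: [dekokibno] → [degogibno]

[degogibno]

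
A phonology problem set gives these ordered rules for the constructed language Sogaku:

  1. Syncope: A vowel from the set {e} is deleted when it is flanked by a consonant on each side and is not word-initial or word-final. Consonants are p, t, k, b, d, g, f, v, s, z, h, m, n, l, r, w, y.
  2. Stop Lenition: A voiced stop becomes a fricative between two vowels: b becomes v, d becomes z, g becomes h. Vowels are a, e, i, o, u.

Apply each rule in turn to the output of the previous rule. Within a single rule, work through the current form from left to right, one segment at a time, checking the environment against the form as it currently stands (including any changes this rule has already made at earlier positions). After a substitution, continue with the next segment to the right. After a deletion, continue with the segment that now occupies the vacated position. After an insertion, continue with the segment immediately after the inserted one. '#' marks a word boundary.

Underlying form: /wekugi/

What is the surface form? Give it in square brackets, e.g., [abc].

1 Syncope: [wekugi] → [wkugi]
2 Stop Lenition: [wkugi] → [wkuhi]

[wkuhi]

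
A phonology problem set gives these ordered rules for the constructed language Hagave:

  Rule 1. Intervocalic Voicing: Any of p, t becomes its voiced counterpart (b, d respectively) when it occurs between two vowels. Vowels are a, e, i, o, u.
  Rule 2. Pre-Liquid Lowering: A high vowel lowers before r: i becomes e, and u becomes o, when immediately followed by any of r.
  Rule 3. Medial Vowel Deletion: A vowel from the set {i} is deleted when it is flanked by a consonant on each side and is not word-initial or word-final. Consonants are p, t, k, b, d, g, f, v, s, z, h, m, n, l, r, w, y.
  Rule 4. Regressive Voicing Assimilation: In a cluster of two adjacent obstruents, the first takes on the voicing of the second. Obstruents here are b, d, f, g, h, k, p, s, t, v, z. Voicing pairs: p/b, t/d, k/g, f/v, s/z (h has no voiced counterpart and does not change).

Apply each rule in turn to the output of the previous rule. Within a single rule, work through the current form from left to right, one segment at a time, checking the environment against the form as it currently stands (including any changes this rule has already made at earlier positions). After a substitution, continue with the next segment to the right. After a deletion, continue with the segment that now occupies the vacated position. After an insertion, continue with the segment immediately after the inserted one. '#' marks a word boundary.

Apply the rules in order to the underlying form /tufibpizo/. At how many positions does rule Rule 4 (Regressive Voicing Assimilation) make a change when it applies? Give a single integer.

Rule 1 Intervocalic Voicing: no change — [tufibpizo]
Rule 2 Pre-Liquid Lowering: no change — [tufibpizo]
Rule 3 Medial Vowel Deletion: [tufibpizo] → [tufbpzo]
Rule 4 Regressive Voicing Assimilation: [tufbpzo] → [tuvpbzo]
Rule Rule 4 changed 3 position(s).

3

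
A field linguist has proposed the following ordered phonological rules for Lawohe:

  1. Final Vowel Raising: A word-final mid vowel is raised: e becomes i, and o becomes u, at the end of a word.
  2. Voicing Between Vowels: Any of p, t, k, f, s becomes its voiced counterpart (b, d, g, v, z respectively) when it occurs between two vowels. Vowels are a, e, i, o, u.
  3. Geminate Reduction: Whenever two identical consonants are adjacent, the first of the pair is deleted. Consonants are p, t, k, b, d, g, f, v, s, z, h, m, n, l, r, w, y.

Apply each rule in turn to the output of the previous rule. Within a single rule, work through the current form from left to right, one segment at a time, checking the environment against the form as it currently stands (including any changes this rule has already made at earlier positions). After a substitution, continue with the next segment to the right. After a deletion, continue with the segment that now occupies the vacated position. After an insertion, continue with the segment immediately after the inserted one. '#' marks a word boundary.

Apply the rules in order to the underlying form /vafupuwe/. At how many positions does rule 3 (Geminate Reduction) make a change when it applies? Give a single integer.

0

1 Final Vowel Raising: [vafupuwe] → [vafupuwi]
2 Voicing Between Vowels: [vafupuwi] → [vavubuwi]
3 Geminate Reduction: no change — [vavubuwi]
Rule 3 changed 0 position(s).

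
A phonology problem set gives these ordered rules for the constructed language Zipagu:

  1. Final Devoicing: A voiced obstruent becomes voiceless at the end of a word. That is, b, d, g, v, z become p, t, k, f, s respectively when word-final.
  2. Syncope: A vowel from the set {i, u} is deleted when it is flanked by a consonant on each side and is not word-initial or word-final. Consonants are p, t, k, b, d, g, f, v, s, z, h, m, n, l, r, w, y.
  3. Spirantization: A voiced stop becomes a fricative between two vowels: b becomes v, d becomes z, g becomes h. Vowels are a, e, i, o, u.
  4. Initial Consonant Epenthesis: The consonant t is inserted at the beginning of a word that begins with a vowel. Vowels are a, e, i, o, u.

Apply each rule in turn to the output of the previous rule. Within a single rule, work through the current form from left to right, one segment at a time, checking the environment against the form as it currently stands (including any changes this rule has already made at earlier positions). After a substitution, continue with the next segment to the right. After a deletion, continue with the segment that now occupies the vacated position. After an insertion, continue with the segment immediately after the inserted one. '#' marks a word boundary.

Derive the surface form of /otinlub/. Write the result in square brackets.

1 Final Devoicing: [otinlub] → [otinlup]
2 Syncope: [otinlup] → [otnlp]
3 Spirantization: no change — [otnlp]
4 Initial Consonant Epenthesis: [otnlp] → [totnlp]

[totnlp]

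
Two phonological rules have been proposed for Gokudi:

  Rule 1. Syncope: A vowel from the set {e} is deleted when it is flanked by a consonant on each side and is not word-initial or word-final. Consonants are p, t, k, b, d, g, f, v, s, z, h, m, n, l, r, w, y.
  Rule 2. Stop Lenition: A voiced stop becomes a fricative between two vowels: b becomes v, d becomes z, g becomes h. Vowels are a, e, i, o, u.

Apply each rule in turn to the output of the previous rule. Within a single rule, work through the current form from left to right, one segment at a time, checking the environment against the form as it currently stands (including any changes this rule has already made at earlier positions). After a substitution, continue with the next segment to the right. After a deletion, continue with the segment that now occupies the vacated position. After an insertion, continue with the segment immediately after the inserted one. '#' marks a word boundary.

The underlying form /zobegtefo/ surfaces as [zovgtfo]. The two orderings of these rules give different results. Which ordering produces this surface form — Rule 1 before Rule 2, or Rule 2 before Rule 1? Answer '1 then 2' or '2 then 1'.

Order 1 then 2:
  1 Syncope: [zobegtefo] → [zobgtfo]
  2 Stop Lenition: no change — [zobgtfo]
  result: [zobgtfo]
Order 2 then 1:
  2 Stop Lenition: [zobegtefo] → [zovegtefo]
  1 Syncope: [zovegtefo] → [zovgtfo]
  result: [zovgtfo]

2 then 1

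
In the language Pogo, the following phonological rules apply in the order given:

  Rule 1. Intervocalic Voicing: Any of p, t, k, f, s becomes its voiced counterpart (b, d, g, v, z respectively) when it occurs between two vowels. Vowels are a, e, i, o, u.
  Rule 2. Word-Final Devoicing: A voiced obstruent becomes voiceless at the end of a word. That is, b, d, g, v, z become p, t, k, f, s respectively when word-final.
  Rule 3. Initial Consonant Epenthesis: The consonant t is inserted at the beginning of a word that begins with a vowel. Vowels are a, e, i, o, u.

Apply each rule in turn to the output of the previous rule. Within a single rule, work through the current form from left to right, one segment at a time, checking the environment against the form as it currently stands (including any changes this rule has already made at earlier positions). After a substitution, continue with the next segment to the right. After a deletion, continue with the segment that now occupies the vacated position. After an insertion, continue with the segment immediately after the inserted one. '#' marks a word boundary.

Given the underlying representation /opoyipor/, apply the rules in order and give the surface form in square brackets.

Rule 1 Intervocalic Voicing: [opoyipor] → [oboyibor]
Rule 2 Word-Final Devoicing: no change — [oboyibor]
Rule 3 Initial Consonant Epenthesis: [oboyibor] → [toboyibor]

[toboyibor]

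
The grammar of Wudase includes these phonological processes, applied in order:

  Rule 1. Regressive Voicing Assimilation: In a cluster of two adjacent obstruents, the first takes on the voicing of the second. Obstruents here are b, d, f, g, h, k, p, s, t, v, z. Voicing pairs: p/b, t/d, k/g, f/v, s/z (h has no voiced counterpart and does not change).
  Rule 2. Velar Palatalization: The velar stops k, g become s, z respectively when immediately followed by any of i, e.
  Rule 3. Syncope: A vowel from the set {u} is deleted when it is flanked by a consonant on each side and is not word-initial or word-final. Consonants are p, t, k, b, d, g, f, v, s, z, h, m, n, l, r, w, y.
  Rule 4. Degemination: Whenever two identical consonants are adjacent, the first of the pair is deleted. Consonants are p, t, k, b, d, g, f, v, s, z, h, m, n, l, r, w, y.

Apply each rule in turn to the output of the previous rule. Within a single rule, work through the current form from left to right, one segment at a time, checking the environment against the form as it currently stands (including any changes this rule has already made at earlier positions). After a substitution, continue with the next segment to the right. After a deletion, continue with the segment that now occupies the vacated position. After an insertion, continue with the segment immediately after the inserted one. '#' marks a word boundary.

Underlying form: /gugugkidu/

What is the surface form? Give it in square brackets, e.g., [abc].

[gksidu]

Rule 1 Regressive Voicing Assimilation: [gugugkidu] → [gugukkidu]
Rule 2 Velar Palatalization: [gugukkidu] → [guguksidu]
Rule 3 Syncope: [guguksidu] → [ggksidu]
Rule 4 Degemination: [ggksidu] → [gksidu]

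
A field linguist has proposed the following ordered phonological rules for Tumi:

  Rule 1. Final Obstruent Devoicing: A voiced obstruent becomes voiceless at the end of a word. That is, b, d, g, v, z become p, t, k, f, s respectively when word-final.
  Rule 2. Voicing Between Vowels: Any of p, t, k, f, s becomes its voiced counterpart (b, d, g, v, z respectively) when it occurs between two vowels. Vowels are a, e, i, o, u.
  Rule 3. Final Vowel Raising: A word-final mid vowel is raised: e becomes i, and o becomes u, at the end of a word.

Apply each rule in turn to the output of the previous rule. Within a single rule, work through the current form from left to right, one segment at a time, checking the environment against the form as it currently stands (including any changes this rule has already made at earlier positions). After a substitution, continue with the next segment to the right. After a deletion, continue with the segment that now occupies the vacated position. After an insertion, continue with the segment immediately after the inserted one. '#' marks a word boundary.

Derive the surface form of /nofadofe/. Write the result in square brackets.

[novadovi]

Rule 1 Final Obstruent Devoicing: no change — [nofadofe]
Rule 2 Voicing Between Vowels: [nofadofe] → [novadove]
Rule 3 Final Vowel Raising: [novadove] → [novadovi]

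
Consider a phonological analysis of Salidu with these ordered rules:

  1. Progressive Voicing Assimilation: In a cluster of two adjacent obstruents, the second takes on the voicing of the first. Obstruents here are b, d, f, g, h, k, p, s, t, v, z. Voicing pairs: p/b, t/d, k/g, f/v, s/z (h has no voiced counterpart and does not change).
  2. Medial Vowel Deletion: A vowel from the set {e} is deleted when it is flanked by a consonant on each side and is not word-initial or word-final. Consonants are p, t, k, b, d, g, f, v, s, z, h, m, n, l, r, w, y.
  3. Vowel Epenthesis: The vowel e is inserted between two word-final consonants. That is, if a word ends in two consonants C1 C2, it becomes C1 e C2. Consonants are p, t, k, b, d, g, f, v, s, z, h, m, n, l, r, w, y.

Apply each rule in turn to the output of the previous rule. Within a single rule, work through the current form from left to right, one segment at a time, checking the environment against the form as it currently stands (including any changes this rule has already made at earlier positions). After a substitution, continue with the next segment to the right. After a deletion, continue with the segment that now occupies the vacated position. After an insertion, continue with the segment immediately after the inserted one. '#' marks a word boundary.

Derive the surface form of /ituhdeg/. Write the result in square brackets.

[ituhteg]

1 Progressive Voicing Assimilation: [ituhdeg] → [ituhteg]
2 Medial Vowel Deletion: [ituhteg] → [ituhtg]
3 Vowel Epenthesis: [ituhtg] → [ituhteg]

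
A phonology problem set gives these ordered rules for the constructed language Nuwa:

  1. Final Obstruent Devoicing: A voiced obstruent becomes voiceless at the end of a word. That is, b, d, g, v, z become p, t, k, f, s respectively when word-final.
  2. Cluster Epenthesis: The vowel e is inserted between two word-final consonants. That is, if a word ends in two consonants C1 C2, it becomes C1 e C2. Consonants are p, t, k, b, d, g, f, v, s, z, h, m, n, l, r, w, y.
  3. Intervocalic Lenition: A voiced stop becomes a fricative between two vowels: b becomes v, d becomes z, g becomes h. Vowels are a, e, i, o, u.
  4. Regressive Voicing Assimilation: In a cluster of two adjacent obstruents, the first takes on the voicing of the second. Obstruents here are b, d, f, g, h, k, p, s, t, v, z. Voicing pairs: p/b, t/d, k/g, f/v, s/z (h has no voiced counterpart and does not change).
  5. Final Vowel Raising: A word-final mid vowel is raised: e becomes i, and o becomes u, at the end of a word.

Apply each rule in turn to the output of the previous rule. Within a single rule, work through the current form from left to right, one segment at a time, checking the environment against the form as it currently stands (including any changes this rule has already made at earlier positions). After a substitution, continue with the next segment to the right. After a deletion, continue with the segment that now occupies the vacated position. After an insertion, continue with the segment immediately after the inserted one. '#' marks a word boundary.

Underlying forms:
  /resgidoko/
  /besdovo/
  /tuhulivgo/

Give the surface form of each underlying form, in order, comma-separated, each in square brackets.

[rezgizoku], [bezdovu], [tuhulivgu]

/resgidoko/:
  1 Final Obstruent Devoicing: no change — [resgidoko]
  2 Cluster Epenthesis: no change — [resgidoko]
  3 Intervocalic Lenition: [resgidoko] → [resgizoko]
  4 Regressive Voicing Assimilation: [resgizoko] → [rezgizoko]
  5 Final Vowel Raising: [rezgizoko] → [rezgizoku]
/besdovo/:
  1 Final Obstruent Devoicing: no change — [besdovo]
  2 Cluster Epenthesis: no change — [besdovo]
  3 Intervocalic Lenition: no change — [besdovo]
  4 Regressive Voicing Assimilation: [besdovo] → [bezdovo]
  5 Final Vowel Raising: [bezdovo] → [bezdovu]
/tuhulivgo/:
  1 Final Obstruent Devoicing: no change — [tuhulivgo]
  2 Cluster Epenthesis: no change — [tuhulivgo]
  3 Intervocalic Lenition: no change — [tuhulivgo]
  4 Regressive Voicing Assimilation: no change — [tuhulivgo]
  5 Final Vowel Raising: [tuhulivgo] → [tuhulivgu]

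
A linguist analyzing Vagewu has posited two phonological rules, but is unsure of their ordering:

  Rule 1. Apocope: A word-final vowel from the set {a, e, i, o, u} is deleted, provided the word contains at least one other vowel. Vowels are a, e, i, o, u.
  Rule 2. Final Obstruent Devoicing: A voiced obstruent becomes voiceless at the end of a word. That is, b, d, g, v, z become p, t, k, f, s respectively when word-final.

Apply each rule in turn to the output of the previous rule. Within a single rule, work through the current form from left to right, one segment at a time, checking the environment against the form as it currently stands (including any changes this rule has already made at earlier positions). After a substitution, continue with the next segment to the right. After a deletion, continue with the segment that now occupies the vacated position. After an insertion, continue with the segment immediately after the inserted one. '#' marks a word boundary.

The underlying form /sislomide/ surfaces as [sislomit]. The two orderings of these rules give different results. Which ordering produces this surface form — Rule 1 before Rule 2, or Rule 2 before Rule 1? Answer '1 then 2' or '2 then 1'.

Order 1 then 2:
  1 Apocope: [sislomide] → [sislomid]
  2 Final Obstruent Devoicing: [sislomid] → [sislomit]
  result: [sislomit]
Order 2 then 1:
  2 Final Obstruent Devoicing: no change — [sislomide]
  1 Apocope: [sislomide] → [sislomid]
  result: [sislomid]

1 then 2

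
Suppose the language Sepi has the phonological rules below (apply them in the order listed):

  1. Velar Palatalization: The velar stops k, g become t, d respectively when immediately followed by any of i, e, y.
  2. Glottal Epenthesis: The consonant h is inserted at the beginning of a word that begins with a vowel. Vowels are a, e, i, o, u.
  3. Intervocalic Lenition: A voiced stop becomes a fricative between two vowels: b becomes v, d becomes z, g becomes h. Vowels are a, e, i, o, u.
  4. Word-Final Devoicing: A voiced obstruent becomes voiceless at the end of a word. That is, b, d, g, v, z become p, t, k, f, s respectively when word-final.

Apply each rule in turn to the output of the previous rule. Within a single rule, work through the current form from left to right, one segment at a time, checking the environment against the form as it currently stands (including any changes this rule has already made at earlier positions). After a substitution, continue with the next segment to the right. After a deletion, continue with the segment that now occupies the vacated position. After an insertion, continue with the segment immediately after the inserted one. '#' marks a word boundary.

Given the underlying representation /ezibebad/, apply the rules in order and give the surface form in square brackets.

1 Velar Palatalization: no change — [ezibebad]
2 Glottal Epenthesis: [ezibebad] → [hezibebad]
3 Intervocalic Lenition: [hezibebad] → [hezivevad]
4 Word-Final Devoicing: [hezivevad] → [hezivevat]

[hezivevat]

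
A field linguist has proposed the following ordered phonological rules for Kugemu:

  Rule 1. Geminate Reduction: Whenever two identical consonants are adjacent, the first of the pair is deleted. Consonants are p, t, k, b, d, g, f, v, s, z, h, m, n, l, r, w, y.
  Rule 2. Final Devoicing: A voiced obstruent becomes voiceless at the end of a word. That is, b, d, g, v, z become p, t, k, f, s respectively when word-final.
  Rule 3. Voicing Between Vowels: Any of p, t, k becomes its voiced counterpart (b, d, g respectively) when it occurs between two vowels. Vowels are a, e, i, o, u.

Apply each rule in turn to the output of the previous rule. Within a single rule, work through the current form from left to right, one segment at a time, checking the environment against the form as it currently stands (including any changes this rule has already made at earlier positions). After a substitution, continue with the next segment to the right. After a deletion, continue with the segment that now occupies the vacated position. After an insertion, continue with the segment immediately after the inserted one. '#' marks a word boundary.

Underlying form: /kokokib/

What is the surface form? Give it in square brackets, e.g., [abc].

Rule 1 Geminate Reduction: no change — [kokokib]
Rule 2 Final Devoicing: [kokokib] → [kokokip]
Rule 3 Voicing Between Vowels: [kokokip] → [kogogip]

[kogogip]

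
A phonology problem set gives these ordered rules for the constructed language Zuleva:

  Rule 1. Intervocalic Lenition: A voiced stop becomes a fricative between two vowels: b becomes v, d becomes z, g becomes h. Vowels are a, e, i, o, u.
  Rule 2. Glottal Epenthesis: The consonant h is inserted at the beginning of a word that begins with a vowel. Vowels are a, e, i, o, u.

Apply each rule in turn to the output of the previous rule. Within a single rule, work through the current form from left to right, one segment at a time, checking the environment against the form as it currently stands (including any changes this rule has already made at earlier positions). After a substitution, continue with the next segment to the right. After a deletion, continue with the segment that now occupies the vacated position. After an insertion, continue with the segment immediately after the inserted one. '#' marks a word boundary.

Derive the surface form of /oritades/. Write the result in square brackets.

Rule 1 Intervocalic Lenition: [oritades] → [oritazes]
Rule 2 Glottal Epenthesis: [oritazes] → [horitazes]

[horitazes]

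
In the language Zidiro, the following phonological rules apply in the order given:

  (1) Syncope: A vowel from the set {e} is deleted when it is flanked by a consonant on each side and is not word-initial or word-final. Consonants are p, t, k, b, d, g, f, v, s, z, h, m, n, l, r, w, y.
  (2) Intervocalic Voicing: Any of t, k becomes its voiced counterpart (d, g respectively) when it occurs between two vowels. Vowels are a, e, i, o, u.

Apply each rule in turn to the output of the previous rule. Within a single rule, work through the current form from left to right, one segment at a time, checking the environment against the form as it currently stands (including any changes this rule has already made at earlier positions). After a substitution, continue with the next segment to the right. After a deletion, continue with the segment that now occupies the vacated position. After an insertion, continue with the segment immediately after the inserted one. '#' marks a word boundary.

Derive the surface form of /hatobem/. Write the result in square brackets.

(1) Syncope: [hatobem] → [hatobm]
(2) Intervocalic Voicing: [hatobm] → [hadobm]

[hadobm]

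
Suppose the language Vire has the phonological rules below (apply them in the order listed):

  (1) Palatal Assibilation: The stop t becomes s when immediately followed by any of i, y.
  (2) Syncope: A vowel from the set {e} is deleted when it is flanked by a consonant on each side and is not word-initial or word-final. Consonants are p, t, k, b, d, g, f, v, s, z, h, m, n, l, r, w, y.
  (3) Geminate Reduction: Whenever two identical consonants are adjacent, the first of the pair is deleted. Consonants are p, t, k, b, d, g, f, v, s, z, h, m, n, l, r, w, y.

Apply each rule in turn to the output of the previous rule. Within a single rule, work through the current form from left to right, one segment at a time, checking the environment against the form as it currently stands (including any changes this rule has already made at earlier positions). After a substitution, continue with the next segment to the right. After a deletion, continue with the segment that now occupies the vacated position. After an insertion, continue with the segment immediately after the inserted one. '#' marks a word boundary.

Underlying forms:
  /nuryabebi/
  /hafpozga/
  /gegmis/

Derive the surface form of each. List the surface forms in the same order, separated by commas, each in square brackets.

/nuryabebi/:
  (1) Palatal Assibilation: no change — [nuryabebi]
  (2) Syncope: [nuryabebi] → [nuryabbi]
  (3) Geminate Reduction: [nuryabbi] → [nuryabi]
/hafpozga/:
  (1) Palatal Assibilation: no change — [hafpozga]
  (2) Syncope: no change — [hafpozga]
  (3) Geminate Reduction: no change — [hafpozga]
/gegmis/:
  (1) Palatal Assibilation: no change — [gegmis]
  (2) Syncope: [gegmis] → [ggmis]
  (3) Geminate Reduction: [ggmis] → [gmis]

[nuryabi], [hafpozga], [gmis]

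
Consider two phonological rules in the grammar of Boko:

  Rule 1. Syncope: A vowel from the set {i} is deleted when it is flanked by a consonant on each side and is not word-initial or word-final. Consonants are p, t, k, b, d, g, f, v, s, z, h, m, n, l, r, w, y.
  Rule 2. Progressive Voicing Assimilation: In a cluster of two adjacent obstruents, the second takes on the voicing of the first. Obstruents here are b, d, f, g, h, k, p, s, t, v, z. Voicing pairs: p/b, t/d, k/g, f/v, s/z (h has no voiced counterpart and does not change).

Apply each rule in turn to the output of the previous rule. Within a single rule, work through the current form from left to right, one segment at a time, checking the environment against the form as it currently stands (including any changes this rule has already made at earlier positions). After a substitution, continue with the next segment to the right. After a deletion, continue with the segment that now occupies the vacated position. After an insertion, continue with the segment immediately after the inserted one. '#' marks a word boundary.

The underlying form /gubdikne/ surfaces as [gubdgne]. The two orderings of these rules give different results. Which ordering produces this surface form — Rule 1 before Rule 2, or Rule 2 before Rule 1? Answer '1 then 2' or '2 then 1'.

1 then 2

Order 1 then 2:
  1 Syncope: [gubdikne] → [gubdkne]
  2 Progressive Voicing Assimilation: [gubdkne] → [gubdgne]
  result: [gubdgne]
Order 2 then 1:
  2 Progressive Voicing Assimilation: no change — [gubdikne]
  1 Syncope: [gubdikne] → [gubdkne]
  result: [gubdkne]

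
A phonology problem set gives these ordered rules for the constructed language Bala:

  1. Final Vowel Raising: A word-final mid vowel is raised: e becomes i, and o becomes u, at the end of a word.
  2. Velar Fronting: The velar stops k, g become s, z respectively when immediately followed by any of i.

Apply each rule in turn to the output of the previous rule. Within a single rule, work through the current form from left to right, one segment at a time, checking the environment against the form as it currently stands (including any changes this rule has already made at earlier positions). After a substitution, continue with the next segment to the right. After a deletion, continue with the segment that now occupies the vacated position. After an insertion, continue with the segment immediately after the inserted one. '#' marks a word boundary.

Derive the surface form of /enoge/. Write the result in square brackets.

[enozi]

1 Final Vowel Raising: [enoge] → [enogi]
2 Velar Fronting: [enogi] → [enozi]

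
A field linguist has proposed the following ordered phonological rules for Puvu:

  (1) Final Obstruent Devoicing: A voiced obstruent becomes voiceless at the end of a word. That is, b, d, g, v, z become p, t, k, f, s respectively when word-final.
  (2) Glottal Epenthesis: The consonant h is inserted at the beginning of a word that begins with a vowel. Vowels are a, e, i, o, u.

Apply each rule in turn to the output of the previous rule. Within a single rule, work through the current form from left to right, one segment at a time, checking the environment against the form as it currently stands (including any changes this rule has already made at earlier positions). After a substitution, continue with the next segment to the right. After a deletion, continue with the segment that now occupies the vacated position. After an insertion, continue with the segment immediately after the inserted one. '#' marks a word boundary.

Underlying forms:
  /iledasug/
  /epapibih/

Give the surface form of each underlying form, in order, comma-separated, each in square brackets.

[hiledasuk], [hepapibih]

/iledasug/:
  (1) Final Obstruent Devoicing: [iledasug] → [iledasuk]
  (2) Glottal Epenthesis: [iledasuk] → [hiledasuk]
/epapibih/:
  (1) Final Obstruent Devoicing: no change — [epapibih]
  (2) Glottal Epenthesis: [epapibih] → [hepapibih]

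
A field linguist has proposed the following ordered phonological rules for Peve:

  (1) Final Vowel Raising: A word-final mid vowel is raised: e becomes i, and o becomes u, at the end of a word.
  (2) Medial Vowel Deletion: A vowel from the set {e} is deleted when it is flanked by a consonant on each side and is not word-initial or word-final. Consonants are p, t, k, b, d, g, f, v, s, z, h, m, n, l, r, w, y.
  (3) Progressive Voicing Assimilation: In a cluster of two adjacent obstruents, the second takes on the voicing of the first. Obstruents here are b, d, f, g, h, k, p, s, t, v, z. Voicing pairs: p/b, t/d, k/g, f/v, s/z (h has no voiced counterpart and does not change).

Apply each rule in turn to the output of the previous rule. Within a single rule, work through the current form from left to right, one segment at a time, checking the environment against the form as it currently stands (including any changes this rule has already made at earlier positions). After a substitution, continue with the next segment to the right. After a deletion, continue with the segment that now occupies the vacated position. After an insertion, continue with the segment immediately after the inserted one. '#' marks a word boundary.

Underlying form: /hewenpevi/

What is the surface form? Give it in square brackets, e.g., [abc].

(1) Final Vowel Raising: no change — [hewenpevi]
(2) Medial Vowel Deletion: [hewenpevi] → [hwnpvi]
(3) Progressive Voicing Assimilation: [hwnpvi] → [hwnpfi]

[hwnpfi]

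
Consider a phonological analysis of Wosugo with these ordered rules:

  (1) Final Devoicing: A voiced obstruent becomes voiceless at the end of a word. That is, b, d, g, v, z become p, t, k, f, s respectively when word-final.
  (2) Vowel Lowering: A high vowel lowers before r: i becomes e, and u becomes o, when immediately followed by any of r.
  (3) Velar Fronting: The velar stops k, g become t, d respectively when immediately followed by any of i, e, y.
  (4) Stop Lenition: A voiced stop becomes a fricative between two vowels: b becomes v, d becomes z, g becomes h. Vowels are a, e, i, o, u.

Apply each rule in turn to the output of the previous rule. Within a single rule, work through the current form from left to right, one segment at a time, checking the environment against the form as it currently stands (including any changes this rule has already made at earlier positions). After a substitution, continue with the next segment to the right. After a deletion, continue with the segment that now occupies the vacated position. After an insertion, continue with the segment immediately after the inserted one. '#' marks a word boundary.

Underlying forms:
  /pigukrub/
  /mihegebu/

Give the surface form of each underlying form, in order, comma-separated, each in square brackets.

/pigukrub/:
  (1) Final Devoicing: [pigukrub] → [pigukrup]
  (2) Vowel Lowering: no change — [pigukrup]
  (3) Velar Fronting: no change — [pigukrup]
  (4) Stop Lenition: [pigukrup] → [pihukrup]
/mihegebu/:
  (1) Final Devoicing: no change — [mihegebu]
  (2) Vowel Lowering: no change — [mihegebu]
  (3) Velar Fronting: [mihegebu] → [mihedebu]
  (4) Stop Lenition: [mihedebu] → [mihezevu]

[pihukrup], [mihezevu]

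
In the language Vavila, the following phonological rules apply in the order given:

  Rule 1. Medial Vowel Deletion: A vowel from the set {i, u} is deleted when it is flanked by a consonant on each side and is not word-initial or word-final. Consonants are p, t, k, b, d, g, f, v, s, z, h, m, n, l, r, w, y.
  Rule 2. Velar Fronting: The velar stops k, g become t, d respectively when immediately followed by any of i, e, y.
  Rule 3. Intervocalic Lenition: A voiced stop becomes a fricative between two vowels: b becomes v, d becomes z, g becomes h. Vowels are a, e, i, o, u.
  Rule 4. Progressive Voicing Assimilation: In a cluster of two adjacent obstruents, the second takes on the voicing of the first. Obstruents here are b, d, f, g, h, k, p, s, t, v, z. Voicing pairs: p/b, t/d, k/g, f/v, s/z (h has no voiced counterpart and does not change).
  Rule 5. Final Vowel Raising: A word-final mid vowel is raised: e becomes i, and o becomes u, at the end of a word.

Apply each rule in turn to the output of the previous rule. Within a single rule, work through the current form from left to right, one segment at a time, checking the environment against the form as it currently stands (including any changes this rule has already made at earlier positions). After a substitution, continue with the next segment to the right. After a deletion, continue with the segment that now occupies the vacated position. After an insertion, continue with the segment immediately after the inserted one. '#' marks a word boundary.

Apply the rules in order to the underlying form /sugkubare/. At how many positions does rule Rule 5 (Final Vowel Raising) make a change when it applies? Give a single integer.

Rule 1 Medial Vowel Deletion: [sugkubare] → [sgkbare]
Rule 2 Velar Fronting: no change — [sgkbare]
Rule 3 Intervocalic Lenition: no change — [sgkbare]
Rule 4 Progressive Voicing Assimilation: [sgkbare] → [skkpare]
Rule 5 Final Vowel Raising: [skkpare] → [skkpari]
Rule Rule 5 changed 1 position(s).

1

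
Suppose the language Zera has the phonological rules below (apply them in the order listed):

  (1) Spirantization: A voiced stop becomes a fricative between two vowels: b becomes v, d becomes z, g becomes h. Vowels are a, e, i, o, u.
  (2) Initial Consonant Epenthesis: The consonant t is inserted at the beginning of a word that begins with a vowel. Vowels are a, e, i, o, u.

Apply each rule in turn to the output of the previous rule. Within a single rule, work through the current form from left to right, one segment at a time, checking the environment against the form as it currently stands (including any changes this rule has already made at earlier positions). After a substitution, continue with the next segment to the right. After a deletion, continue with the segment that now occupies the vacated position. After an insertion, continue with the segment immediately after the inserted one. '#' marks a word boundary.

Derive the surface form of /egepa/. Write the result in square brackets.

[tehepa]

(1) Spirantization: [egepa] → [ehepa]
(2) Initial Consonant Epenthesis: [ehepa] → [tehepa]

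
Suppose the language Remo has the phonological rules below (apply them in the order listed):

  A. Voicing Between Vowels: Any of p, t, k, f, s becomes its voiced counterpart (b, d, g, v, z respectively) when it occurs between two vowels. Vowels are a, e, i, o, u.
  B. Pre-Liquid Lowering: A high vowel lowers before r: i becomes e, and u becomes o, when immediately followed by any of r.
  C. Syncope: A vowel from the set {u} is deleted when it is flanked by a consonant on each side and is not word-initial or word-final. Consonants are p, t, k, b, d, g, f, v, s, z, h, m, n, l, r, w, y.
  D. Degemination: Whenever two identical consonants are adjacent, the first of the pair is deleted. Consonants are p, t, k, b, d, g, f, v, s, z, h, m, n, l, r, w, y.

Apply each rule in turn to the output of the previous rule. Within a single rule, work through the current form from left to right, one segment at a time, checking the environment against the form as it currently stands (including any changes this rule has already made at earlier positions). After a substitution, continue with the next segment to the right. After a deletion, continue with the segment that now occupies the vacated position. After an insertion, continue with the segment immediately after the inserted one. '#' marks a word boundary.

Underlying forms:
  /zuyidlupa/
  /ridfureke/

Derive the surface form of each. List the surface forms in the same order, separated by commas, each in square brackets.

[zyidlba], [ridforege]

/zuyidlupa/:
  A Voicing Between Vowels: [zuyidlupa] → [zuyidluba]
  B Pre-Liquid Lowering: no change — [zuyidluba]
  C Syncope: [zuyidluba] → [zyidlba]
  D Degemination: no change — [zyidlba]
/ridfureke/:
  A Voicing Between Vowels: [ridfureke] → [ridfurege]
  B Pre-Liquid Lowering: [ridfurege] → [ridforege]
  C Syncope: no change — [ridforege]
  D Degemination: no change — [ridforege]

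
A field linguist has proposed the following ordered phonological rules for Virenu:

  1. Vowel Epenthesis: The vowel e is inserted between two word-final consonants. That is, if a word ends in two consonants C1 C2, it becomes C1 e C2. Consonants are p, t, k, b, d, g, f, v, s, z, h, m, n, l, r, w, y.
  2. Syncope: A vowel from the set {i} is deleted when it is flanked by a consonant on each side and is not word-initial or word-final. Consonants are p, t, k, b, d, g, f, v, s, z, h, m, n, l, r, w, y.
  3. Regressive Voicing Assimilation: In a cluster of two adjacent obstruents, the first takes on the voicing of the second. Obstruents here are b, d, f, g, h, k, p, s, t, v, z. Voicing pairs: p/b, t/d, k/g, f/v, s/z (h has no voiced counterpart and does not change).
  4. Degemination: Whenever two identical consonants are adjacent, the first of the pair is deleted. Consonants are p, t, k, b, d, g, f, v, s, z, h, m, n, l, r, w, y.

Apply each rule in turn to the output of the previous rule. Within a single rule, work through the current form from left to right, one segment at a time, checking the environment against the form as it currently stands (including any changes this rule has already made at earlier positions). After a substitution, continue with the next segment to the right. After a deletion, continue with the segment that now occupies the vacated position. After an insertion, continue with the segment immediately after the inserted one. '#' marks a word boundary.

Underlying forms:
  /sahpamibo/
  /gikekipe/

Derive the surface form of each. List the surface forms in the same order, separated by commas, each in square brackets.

/sahpamibo/:
  1 Vowel Epenthesis: no change — [sahpamibo]
  2 Syncope: [sahpamibo] → [sahpambo]
  3 Regressive Voicing Assimilation: no change — [sahpambo]
  4 Degemination: no change — [sahpambo]
/gikekipe/:
  1 Vowel Epenthesis: no change — [gikekipe]
  2 Syncope: [gikekipe] → [gkekpe]
  3 Regressive Voicing Assimilation: [gkekpe] → [kkekpe]
  4 Degemination: [kkekpe] → [kekpe]

[sahpambo], [kekpe]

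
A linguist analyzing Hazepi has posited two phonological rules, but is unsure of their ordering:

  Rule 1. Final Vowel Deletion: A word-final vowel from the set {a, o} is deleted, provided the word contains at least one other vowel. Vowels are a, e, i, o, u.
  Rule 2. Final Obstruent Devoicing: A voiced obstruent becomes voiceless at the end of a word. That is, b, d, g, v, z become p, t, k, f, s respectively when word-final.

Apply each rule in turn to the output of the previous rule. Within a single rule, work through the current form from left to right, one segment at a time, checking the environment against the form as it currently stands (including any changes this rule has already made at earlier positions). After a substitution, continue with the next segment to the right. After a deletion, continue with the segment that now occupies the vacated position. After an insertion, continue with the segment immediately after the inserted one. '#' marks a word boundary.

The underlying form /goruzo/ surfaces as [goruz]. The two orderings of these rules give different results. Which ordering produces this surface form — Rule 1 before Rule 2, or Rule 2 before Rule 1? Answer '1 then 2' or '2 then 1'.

2 then 1

Order 1 then 2:
  1 Final Vowel Deletion: [goruzo] → [goruz]
  2 Final Obstruent Devoicing: [goruz] → [gorus]
  result: [gorus]
Order 2 then 1:
  2 Final Obstruent Devoicing: no change — [goruzo]
  1 Final Vowel Deletion: [goruzo] → [goruz]
  result: [goruz]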